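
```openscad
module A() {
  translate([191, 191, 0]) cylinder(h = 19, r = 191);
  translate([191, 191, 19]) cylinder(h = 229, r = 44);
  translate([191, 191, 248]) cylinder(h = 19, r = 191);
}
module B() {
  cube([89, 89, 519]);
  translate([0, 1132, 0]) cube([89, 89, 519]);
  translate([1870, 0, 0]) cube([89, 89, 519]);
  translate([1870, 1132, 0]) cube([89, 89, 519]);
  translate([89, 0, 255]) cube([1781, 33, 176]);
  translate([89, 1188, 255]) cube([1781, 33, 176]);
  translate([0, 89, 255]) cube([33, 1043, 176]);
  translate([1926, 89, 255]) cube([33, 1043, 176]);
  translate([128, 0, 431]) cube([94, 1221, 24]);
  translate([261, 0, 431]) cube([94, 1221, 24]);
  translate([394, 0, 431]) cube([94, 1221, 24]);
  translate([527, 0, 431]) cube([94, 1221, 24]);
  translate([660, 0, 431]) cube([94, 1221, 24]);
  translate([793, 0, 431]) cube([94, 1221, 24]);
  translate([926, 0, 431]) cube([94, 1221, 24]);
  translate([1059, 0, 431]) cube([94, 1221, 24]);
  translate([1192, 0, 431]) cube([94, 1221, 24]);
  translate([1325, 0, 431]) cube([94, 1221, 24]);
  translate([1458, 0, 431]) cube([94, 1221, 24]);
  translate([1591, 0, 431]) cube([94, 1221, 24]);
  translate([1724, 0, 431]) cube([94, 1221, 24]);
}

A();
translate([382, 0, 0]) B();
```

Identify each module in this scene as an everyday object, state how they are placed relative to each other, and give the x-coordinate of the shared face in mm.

A is a spool. B is a bed frame. The bed frame is against the spool's +x side, with their −y faces flush. The x-coordinate of the shared face is 382 mm.

The spool's +x face and the bed frame's −x face are both at x = 382 mm.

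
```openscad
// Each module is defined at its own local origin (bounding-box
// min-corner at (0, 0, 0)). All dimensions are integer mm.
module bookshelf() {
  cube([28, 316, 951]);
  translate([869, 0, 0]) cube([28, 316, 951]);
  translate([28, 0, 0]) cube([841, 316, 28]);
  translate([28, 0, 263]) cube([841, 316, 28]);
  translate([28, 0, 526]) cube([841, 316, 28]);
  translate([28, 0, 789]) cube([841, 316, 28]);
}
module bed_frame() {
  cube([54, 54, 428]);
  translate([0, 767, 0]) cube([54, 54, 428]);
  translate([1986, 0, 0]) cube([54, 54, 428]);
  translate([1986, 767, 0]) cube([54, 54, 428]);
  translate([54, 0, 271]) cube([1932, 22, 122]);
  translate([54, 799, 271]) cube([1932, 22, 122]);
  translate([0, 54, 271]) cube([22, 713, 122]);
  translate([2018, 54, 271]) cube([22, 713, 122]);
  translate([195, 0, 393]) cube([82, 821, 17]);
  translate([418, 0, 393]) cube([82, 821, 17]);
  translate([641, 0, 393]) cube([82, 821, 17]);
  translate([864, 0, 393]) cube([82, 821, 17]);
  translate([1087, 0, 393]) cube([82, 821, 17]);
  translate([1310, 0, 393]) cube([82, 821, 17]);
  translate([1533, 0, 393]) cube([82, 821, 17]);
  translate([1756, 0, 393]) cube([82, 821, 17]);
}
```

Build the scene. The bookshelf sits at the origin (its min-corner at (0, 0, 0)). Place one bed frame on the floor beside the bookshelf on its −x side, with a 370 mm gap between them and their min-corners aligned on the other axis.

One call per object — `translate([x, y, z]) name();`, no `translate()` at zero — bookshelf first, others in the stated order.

bookshelf();
translate([-2410, 0, 0]) bed_frame();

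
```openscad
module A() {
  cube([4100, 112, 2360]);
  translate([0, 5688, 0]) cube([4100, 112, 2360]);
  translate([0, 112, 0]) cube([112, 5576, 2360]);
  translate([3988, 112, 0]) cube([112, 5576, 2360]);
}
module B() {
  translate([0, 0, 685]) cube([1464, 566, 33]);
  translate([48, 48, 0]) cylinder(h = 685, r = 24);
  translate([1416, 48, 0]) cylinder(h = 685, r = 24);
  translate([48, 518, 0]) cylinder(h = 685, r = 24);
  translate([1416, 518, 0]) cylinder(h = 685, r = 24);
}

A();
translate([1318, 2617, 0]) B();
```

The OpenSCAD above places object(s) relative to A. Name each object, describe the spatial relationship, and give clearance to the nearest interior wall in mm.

A is a house frame. B is a table. The table sits inside the house frame, centred. The clearance to the nearest interior wall is 1206 mm.

Clearances: x = 1206, y = 2505; minimum 1206 mm.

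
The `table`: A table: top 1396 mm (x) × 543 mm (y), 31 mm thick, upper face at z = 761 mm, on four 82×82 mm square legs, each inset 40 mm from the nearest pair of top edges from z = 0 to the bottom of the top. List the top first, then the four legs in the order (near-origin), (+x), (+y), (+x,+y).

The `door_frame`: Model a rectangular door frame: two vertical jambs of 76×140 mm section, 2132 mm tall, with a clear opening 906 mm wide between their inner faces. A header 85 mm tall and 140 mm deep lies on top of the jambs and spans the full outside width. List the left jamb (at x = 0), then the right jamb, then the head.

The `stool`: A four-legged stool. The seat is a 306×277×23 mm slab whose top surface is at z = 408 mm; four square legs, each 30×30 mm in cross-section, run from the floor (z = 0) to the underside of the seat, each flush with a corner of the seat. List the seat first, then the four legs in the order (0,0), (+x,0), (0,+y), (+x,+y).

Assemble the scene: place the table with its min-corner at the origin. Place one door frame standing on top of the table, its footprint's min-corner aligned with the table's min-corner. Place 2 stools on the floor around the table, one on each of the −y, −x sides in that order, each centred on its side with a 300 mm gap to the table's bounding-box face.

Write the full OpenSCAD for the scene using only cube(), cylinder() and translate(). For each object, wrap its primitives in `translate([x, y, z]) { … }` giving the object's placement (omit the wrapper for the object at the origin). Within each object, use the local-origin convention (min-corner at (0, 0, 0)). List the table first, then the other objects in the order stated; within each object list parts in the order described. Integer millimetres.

translate([0, 0, 730]) cube([1396, 543, 31]);
translate([40, 40, 0]) cube([82, 82, 730]);
translate([1274, 40, 0]) cube([82, 82, 730]);
translate([40, 421, 0]) cube([82, 82, 730]);
translate([1274, 421, 0]) cube([82, 82, 730]);
translate([0, 0, 761]) {
  cube([76, 140, 2132]);
  translate([982, 0, 0]) cube([76, 140, 2132]);
  translate([0, 0, 2132]) cube([1058, 140, 85]);
}
translate([545, -577, 0]) {
  translate([0, 0, 385]) cube([306, 277, 23]);
  cube([30, 30, 385]);
  translate([276, 0, 0]) cube([30, 30, 385]);
  translate([0, 247, 0]) cube([30, 30, 385]);
  translate([276, 247, 0]) cube([30, 30, 385]);
}
translate([-606, 133, 0]) {
  translate([0, 0, 385]) cube([306, 277, 23]);
  cube([30, 30, 385]);
  translate([276, 0, 0]) cube([30, 30, 385]);
  translate([0, 247, 0]) cube([30, 30, 385]);
  translate([276, 247, 0]) cube([30, 30, 385]);
}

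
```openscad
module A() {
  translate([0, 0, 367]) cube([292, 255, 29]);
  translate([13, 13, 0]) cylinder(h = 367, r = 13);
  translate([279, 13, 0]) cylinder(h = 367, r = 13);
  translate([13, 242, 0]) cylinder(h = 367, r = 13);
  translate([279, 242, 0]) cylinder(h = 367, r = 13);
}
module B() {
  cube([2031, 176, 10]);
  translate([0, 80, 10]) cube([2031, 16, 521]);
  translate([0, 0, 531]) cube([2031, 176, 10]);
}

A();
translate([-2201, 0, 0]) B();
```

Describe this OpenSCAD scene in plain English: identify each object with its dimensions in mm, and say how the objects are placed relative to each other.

A is a simple wooden stool: a rectangular seat 292 mm (x) by 255 mm (y), 29 mm thick, top face at z = 396 mm, on four round legs, each 26 mm in diameter. The legs rest on z = 0, each leg's axis is inset half a diameter from the nearest pair of seat edges (so the leg's bounding box is flush with the corner).

B is an I-beam lying along x, 2031 mm long. Overall section height 541 mm. Two flanges 176 mm wide (y) and 10 mm thick, one on the floor and one at the top; a web 16 mm thick runs between them, centred on the flange width.

The I-beam is on the floor beside the stool on its −x side.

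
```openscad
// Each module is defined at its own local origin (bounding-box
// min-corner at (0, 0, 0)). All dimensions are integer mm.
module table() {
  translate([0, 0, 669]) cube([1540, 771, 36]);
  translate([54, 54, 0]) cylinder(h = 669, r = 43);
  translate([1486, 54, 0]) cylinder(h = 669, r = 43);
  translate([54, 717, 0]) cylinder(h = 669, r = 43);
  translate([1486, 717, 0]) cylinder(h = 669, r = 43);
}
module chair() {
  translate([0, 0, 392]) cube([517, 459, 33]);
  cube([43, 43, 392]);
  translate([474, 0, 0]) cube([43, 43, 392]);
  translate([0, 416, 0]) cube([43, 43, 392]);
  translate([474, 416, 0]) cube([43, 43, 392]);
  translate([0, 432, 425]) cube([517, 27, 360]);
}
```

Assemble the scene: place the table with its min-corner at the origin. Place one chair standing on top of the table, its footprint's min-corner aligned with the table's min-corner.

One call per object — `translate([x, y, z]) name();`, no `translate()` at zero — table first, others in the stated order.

table();
translate([0, 0, 705]) chair();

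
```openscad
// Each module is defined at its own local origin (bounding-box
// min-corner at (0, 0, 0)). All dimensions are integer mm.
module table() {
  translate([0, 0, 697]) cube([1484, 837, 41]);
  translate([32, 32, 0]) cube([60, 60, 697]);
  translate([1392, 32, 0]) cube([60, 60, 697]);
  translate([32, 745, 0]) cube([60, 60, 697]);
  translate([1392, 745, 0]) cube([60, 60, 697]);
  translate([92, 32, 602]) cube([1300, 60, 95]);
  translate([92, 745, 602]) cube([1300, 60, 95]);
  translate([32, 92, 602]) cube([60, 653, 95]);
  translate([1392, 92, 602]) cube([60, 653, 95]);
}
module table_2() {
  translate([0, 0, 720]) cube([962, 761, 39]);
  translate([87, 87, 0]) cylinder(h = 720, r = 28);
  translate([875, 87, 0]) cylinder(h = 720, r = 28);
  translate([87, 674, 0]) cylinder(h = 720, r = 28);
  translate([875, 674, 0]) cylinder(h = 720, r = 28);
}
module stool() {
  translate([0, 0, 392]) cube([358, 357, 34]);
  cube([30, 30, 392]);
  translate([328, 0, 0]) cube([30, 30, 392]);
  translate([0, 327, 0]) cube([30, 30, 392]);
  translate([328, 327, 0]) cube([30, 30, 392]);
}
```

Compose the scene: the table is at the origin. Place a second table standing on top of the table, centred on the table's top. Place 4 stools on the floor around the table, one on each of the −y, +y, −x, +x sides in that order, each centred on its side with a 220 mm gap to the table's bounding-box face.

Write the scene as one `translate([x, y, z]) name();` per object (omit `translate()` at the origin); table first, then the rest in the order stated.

table();
translate([261, 38, 738]) table_2();
translate([563, -577, 0]) stool();
translate([563, 1057, 0]) stool();
translate([-578, 240, 0]) stool();
translate([1704, 240, 0]) stool();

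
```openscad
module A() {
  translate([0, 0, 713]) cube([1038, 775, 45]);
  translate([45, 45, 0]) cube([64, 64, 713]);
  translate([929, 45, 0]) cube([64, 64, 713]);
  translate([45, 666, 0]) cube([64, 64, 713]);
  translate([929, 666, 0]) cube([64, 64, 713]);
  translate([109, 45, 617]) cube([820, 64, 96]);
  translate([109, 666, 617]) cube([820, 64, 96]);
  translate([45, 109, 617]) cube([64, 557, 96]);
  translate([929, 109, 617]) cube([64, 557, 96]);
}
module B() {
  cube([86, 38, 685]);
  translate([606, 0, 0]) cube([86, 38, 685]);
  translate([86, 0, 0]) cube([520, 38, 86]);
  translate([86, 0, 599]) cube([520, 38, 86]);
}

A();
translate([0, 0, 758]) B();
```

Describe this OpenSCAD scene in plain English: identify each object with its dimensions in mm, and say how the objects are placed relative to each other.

A is a table: top 1038 mm (x) × 775 mm (y), 45 mm thick, upper face at z = 758 mm, on four 64×64 mm square legs, each inset 45 mm from the nearest pair of top edges, running from z = 0 to the bottom of the top. Four apron rails, 64 mm thick and 96 mm tall, run between adjacent legs with their top edges flush with the underside of the top and their outer faces flush with the legs' outer faces.

B is a picture frame with a 520×513 mm rectangular opening (x by z) and a uniform 86 mm border on every side. Frame depth is 38 mm along y. It is built from two vertical stiles running the full outside height and two horizontal rails spanning the gap between the stiles.

The picture frame is on top of the table.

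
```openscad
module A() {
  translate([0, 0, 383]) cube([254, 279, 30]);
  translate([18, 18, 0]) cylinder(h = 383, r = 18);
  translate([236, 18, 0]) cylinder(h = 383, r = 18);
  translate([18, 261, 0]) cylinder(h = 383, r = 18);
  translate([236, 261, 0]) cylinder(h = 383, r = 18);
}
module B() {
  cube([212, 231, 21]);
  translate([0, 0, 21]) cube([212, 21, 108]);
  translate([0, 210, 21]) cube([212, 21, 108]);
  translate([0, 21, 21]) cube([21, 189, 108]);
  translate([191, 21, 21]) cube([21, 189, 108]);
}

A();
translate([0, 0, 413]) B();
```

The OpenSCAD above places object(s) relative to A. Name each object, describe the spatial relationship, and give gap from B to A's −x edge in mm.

The open box's min-x is at 0; the stool's min-x is 0; gap = 0 mm.

A is a stool. B is an open box. The open box is on top of the stool. The gap from the open box to the stool's −x edge is 0 mm.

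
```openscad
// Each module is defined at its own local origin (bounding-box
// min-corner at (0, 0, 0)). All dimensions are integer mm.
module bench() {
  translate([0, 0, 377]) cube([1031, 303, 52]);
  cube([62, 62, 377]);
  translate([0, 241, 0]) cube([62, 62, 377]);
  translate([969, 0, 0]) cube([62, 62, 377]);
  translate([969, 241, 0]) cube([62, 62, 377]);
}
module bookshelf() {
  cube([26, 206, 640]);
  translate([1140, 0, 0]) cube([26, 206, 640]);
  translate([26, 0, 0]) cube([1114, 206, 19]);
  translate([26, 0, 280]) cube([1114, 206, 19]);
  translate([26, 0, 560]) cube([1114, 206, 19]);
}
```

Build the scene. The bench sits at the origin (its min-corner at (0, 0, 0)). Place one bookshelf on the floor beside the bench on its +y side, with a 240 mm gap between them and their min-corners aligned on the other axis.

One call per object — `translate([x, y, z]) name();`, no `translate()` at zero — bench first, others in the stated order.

bench();
translate([0, 543, 0]) bookshelf();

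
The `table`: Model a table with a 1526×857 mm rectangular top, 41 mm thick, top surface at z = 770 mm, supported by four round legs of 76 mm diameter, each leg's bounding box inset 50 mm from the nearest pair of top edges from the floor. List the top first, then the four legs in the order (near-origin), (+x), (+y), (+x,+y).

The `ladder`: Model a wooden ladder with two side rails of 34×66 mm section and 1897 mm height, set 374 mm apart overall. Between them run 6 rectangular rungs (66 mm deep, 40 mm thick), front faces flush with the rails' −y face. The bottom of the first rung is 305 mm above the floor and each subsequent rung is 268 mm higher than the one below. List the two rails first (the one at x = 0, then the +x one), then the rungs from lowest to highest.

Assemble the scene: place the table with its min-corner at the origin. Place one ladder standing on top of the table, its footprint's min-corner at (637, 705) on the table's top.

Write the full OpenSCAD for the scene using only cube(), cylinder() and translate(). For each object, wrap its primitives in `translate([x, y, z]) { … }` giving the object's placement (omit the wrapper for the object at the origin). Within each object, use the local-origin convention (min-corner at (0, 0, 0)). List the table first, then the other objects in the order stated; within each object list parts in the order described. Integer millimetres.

translate([0, 0, 729]) cube([1526, 857, 41]);
translate([88, 88, 0]) cylinder(h = 729, r = 38);
translate([1438, 88, 0]) cylinder(h = 729, r = 38);
translate([88, 769, 0]) cylinder(h = 729, r = 38);
translate([1438, 769, 0]) cylinder(h = 729, r = 38);
translate([637, 705, 770]) {
  cube([34, 66, 1897]);
  translate([340, 0, 0]) cube([34, 66, 1897]);
  translate([34, 0, 305]) cube([306, 66, 40]);
  translate([34, 0, 573]) cube([306, 66, 40]);
  translate([34, 0, 841]) cube([306, 66, 40]);
  translate([34, 0, 1109]) cube([306, 66, 40]);
  translate([34, 0, 1377]) cube([306, 66, 40]);
  translate([34, 0, 1645]) cube([306, 66, 40]);
}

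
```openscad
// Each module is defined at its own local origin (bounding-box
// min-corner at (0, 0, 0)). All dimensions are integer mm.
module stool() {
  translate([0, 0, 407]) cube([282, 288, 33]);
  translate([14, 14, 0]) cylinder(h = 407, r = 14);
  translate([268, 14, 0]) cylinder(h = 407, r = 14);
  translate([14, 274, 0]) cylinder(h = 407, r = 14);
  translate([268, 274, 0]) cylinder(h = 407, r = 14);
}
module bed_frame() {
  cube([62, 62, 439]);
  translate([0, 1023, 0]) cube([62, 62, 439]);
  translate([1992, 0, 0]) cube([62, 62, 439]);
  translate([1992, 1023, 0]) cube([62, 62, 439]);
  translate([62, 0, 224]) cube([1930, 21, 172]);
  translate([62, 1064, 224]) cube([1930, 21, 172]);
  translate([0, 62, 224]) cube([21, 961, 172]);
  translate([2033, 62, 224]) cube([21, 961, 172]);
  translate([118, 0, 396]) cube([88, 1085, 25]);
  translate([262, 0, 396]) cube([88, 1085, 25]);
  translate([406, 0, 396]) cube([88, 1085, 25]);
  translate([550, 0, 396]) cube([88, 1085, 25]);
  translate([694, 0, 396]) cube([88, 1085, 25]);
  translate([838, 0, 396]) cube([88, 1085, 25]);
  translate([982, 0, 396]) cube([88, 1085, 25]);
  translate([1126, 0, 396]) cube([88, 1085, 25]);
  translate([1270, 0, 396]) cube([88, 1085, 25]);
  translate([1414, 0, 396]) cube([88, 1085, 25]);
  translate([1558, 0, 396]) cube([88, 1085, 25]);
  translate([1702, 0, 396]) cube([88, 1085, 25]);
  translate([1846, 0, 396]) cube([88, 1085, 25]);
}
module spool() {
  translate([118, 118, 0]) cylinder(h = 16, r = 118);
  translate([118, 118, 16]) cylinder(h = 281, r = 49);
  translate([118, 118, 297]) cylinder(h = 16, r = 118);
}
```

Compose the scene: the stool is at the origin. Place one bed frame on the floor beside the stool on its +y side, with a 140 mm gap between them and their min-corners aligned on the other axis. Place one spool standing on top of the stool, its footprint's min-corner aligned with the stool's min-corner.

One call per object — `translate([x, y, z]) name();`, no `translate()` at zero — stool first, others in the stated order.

stool();
translate([0, 428, 0]) bed_frame();
translate([0, 0, 440]) spool();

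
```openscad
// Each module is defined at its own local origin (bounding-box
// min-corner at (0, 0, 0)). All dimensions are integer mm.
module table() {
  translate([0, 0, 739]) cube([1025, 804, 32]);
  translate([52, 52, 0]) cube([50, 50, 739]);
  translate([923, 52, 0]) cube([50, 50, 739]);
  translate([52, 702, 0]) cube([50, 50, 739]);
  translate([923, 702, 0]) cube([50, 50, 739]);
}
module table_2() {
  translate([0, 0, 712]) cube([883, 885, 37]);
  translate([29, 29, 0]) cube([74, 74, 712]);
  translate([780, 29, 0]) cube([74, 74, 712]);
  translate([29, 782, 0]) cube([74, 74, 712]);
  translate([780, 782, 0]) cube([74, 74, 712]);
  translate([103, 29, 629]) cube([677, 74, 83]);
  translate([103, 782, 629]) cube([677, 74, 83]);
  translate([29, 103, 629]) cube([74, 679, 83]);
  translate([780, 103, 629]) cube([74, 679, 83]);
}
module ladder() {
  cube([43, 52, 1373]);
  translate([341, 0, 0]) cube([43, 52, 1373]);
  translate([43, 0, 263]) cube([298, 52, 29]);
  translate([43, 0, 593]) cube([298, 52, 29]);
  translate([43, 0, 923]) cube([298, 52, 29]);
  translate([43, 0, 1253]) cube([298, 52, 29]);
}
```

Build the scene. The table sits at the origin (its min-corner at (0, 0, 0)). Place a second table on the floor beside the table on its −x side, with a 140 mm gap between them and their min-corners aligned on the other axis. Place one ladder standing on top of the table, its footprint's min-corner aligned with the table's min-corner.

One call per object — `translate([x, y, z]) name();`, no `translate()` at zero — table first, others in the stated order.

table();
translate([-1023, 0, 0]) table_2();
translate([0, 0, 771]) ladder();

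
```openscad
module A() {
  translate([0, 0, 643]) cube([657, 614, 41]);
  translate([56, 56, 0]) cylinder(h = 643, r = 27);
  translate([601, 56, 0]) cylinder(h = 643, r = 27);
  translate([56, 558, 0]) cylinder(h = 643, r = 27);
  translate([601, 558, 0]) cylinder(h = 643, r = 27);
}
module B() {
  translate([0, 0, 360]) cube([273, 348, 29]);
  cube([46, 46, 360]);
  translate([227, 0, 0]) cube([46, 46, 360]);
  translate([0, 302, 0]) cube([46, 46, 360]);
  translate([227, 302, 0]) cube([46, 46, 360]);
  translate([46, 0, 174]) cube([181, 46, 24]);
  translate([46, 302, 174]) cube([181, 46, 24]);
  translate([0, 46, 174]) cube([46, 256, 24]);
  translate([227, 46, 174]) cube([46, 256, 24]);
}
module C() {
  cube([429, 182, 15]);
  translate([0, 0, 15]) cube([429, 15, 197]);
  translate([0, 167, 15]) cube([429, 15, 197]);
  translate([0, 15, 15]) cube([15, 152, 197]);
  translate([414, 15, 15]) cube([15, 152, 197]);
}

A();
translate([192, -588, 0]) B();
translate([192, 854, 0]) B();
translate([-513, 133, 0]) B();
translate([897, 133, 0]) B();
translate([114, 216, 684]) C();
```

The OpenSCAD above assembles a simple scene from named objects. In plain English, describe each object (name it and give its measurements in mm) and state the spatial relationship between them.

A is a table with a 657×614 mm rectangular top, 41 mm thick, top surface at z = 684 mm, supported by four round legs of 54 mm diameter, each leg's bounding box inset 29 mm from the nearest pair of top edges, running from the floor.

B is a four-legged stool. The seat is a 273×348×29 mm slab whose top surface is at z = 389 mm; four square legs, each 46×46 mm in cross-section, run from the floor (z = 0) to the underside of the seat, each flush with a corner of the seat. Four stretchers, 46 mm wide and 24 mm tall, connect adjacent legs with their undersides at z = 174 mm, each running between the inner faces of the legs it joins and aligned with the legs' outer faces on the other axis.

C is an open-topped rectangular box: outside dimensions 429×182×212 mm, with a uniform wall and base thickness of 15 mm. The base is a full 429×182 slab on the floor; four walls sit on top of the base. The front and back walls (the −y and +y sides) span the full width; the two side walls fit between them.

Four stools sit around the table at the −y, +y, −x, +x sides. The open box is on top of the table, centred.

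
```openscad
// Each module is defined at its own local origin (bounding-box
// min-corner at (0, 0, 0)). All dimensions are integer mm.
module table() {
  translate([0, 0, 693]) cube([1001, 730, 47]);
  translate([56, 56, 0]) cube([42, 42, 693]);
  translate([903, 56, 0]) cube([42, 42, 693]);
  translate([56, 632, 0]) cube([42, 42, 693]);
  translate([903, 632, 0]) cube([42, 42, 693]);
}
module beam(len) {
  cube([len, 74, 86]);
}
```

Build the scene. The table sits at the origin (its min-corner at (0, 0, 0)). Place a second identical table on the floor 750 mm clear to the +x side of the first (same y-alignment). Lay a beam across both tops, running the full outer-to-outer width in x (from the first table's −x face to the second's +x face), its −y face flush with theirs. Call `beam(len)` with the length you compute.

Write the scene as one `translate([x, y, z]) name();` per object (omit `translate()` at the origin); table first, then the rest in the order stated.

table();
translate([1751, 0, 0]) table();
translate([0, 0, 740]) beam(2752);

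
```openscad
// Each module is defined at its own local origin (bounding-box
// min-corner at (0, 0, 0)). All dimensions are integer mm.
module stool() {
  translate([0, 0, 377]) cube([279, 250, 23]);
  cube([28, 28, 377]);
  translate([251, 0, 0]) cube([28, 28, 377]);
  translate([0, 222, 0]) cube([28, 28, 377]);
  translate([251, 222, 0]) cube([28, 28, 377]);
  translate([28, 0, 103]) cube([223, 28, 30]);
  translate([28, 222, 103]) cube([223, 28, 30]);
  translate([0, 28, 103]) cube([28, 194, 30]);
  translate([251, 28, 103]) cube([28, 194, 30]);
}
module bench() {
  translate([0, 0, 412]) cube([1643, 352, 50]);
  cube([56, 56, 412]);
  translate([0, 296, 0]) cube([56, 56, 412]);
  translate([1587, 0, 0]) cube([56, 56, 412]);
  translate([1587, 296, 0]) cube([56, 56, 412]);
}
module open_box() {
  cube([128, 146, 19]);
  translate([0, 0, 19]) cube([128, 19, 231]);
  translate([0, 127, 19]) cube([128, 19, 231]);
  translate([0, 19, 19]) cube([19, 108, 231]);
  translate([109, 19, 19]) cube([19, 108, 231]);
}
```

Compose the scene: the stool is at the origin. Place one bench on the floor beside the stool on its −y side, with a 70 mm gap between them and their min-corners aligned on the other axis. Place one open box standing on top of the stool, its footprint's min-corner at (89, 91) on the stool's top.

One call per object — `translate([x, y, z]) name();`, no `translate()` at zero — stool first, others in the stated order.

stool();
translate([0, -422, 0]) bench();
translate([89, 91, 400]) open_box();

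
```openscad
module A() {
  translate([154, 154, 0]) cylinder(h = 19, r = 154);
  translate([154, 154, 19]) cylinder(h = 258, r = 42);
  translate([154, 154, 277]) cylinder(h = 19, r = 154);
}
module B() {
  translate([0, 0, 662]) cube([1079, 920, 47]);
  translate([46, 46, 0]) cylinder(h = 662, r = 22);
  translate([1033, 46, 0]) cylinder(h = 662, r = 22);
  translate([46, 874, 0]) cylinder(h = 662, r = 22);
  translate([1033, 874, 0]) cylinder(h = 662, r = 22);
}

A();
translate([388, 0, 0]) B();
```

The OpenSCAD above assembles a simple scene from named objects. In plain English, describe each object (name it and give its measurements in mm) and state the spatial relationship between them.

A is a spool: two coaxial disc flanges of radius 154 mm and thickness 19 mm, joined by a core cylinder of radius 42 mm and height 258 mm. The lower flange rests on z = 0 and the three cylinders share a vertical axis.

B is a table: top 1079 mm (x) × 920 mm (y), 47 mm thick, upper face at z = 709 mm, on four round legs of 44 mm diameter, each leg's bounding box inset 24 mm from the nearest pair of top edges, running from z = 0 to the bottom of the top.

The table is on the floor beside the spool on its +x side.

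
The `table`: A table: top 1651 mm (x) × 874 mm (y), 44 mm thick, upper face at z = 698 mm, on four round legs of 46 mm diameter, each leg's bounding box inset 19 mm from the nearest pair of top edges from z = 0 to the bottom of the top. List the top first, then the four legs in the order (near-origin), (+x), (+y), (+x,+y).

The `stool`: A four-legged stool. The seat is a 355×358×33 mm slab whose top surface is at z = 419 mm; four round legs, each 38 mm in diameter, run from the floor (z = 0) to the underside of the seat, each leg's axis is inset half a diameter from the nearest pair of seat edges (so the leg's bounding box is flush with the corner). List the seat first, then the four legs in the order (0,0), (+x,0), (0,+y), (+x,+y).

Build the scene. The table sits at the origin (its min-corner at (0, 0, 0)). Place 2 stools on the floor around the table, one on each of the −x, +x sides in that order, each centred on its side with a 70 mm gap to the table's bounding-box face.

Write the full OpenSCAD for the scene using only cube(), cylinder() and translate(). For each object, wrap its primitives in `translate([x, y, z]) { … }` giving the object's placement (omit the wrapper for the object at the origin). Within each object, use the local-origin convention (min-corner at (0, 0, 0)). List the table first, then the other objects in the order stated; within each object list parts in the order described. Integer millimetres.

translate([0, 0, 654]) cube([1651, 874, 44]);
translate([42, 42, 0]) cylinder(h = 654, r = 23);
translate([1609, 42, 0]) cylinder(h = 654, r = 23);
translate([42, 832, 0]) cylinder(h = 654, r = 23);
translate([1609, 832, 0]) cylinder(h = 654, r = 23);
translate([-425, 258, 0]) {
  translate([0, 0, 386]) cube([355, 358, 33]);
  translate([19, 19, 0]) cylinder(h = 386, r = 19);
  translate([336, 19, 0]) cylinder(h = 386, r = 19);
  translate([19, 339, 0]) cylinder(h = 386, r = 19);
  translate([336, 339, 0]) cylinder(h = 386, r = 19);
}
translate([1721, 258, 0]) {
  translate([0, 0, 386]) cube([355, 358, 33]);
  translate([19, 19, 0]) cylinder(h = 386, r = 19);
  translate([336, 19, 0]) cylinder(h = 386, r = 19);
  translate([19, 339, 0]) cylinder(h = 386, r = 19);
  translate([336, 339, 0]) cylinder(h = 386, r = 19);
}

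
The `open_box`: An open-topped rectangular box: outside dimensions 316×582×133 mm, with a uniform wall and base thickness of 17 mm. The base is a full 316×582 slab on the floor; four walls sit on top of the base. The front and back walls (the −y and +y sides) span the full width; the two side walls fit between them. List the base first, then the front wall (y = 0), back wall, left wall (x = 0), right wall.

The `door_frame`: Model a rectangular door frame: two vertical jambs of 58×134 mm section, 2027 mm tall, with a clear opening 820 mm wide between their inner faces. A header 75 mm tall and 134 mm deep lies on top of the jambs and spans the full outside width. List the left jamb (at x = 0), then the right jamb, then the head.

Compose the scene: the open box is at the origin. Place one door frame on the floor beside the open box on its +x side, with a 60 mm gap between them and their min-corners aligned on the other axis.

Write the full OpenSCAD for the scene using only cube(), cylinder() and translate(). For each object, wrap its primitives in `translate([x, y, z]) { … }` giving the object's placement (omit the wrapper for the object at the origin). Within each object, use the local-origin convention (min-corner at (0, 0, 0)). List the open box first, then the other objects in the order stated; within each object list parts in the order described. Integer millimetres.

cube([316, 582, 17]);
translate([0, 0, 17]) cube([316, 17, 116]);
translate([0, 565, 17]) cube([316, 17, 116]);
translate([0, 17, 17]) cube([17, 548, 116]);
translate([299, 17, 17]) cube([17, 548, 116]);
translate([376, 0, 0]) {
  cube([58, 134, 2027]);
  translate([878, 0, 0]) cube([58, 134, 2027]);
  translate([0, 0, 2027]) cube([936, 134, 75]);
}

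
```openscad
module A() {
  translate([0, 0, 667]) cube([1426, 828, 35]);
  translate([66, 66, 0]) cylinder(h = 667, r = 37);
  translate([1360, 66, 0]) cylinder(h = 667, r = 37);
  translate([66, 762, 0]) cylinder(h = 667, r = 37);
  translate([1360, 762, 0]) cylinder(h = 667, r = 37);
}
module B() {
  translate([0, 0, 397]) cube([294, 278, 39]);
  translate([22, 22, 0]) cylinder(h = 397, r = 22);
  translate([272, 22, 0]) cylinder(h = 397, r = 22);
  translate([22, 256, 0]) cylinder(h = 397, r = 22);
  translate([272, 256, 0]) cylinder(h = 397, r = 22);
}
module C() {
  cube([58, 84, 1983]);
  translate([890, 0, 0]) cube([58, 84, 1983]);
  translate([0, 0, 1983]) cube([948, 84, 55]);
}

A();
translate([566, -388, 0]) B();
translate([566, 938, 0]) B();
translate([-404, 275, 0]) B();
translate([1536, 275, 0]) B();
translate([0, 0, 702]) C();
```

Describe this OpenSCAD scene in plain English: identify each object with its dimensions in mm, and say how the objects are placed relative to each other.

A is a table: top 1426 mm (x) × 828 mm (y), 35 mm thick, upper face at z = 702 mm, on four round legs of 74 mm diameter, each leg's bounding box inset 29 mm from the nearest pair of top edges, running from z = 0 to the bottom of the top.

B is a four-legged stool. The seat is a 294×278×39 mm slab whose top surface is at z = 436 mm; four round legs, each 44 mm in diameter, run from the floor (z = 0) to the underside of the seat, each leg's axis is inset half a diameter from the nearest pair of seat edges (so the leg's bounding box is flush with the corner).

C is a rectangular door frame: two vertical jambs of 58×84 mm section, 1983 mm tall, with a clear opening 832 mm wide between their inner faces. A header 55 mm tall and 84 mm deep lies on top of the jambs and spans the full outside width.

Four stools sit around the table at the −y, +y, −x, +x sides. The door frame is on top of the table.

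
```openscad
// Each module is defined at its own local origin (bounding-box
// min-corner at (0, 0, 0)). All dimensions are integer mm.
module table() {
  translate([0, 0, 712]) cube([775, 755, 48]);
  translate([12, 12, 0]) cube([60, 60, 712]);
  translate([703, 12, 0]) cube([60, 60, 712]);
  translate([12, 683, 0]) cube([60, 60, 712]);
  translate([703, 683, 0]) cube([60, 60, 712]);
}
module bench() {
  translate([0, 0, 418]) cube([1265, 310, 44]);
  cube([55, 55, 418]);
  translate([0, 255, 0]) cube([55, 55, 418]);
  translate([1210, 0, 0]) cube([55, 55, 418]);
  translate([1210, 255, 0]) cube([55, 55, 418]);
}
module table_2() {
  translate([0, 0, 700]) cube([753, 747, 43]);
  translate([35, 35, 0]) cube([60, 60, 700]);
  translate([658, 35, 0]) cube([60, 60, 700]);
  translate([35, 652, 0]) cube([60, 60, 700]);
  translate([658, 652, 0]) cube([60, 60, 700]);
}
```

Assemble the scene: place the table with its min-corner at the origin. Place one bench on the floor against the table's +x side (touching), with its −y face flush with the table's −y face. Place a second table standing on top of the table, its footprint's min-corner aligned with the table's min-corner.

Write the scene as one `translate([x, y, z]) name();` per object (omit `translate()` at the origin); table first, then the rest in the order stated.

table();
translate([775, 0, 0]) bench();
translate([0, 0, 760]) table_2();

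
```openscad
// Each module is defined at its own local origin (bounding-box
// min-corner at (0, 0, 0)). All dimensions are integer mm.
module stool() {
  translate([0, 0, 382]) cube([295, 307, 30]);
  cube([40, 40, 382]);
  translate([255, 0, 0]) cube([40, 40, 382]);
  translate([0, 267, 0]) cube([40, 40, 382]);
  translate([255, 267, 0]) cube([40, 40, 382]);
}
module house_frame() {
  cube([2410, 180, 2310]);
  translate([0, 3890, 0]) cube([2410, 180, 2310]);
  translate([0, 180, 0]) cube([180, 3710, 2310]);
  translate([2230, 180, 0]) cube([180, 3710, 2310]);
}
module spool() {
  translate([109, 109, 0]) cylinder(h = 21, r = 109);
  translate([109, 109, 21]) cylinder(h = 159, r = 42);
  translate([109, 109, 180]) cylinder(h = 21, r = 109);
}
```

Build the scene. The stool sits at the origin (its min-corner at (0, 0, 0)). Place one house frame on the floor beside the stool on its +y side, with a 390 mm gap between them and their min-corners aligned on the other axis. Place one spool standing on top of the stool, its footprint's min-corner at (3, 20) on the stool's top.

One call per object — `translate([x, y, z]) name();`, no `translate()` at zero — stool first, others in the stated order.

stool();
translate([0, 697, 0]) house_frame();
translate([3, 20, 412]) spool();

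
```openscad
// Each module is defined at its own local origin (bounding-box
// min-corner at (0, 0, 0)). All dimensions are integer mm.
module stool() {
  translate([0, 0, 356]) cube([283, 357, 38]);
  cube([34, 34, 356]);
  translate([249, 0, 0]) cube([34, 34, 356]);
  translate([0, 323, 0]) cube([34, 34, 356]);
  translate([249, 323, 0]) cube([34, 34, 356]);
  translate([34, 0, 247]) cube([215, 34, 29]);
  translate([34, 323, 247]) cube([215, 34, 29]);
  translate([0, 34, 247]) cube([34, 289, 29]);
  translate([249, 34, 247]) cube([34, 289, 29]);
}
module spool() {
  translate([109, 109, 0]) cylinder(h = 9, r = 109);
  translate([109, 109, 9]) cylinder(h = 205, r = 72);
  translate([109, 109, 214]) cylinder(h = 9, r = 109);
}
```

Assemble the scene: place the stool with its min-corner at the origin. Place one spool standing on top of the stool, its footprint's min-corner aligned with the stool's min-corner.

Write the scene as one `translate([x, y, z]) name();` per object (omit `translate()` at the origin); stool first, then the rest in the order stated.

stool();
translate([0, 0, 394]) spool();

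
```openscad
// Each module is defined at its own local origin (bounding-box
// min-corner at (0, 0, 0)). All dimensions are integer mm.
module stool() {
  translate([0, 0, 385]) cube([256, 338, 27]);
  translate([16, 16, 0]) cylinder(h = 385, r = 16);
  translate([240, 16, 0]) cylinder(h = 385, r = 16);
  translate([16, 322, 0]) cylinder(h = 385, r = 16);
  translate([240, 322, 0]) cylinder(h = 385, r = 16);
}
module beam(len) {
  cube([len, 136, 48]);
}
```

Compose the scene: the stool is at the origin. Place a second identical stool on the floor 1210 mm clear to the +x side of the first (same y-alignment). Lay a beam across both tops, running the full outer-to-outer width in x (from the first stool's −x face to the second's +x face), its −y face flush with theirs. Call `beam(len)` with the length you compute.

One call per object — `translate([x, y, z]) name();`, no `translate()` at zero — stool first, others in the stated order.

stool();
translate([1466, 0, 0]) stool();
translate([0, 0, 412]) beam(1722);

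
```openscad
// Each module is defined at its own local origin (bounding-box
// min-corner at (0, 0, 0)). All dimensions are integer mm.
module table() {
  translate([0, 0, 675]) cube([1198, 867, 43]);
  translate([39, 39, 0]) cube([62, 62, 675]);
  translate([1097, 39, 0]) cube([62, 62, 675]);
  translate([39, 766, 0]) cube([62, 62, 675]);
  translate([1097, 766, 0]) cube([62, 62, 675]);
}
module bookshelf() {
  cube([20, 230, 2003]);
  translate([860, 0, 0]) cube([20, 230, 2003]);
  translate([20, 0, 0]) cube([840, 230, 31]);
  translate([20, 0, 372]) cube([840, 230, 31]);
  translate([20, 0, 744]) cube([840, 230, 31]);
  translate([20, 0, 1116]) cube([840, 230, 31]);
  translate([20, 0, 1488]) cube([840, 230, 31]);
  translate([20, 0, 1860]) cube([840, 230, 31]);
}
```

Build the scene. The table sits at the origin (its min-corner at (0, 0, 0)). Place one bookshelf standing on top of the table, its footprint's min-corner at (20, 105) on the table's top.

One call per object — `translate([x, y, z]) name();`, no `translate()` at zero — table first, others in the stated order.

table();
translate([20, 105, 718]) bookshelf();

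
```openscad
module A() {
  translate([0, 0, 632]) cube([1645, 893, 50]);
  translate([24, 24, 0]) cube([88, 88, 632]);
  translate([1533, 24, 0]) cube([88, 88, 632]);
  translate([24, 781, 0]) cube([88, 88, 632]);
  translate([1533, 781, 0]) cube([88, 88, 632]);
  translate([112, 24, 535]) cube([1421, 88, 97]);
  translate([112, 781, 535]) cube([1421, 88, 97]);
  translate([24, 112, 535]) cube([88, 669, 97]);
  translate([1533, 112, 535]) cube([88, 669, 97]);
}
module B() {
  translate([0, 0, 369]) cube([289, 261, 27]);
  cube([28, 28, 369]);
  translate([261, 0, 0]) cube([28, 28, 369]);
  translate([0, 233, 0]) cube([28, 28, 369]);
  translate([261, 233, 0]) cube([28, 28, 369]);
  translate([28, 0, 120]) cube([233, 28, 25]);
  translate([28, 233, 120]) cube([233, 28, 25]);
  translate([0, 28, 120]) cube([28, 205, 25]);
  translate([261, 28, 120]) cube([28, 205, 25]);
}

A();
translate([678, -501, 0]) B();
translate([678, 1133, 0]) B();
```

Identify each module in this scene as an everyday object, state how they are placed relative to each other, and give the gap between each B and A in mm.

Each stool's nearest face is 240 mm from the table's bounding box.

A is a table. B is a stool. Two stools sit around the table at the −y, +y sides. The gap between each stool and the table is 240 mm.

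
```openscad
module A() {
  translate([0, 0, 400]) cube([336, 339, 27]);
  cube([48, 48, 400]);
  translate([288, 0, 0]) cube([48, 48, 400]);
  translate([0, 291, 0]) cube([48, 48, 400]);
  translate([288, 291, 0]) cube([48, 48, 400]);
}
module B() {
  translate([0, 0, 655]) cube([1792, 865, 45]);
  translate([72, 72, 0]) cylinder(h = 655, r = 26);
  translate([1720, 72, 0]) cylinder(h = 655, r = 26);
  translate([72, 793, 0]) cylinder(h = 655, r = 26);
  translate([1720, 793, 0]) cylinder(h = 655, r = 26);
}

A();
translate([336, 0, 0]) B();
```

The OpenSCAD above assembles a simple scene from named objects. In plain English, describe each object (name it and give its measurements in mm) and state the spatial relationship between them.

A is a four-legged stool. The seat is 336×339 mm, 27 mm thick, top at z = 427 mm. It stands on four square legs, each 48×48 mm in cross-section, from z = 0 to the seat underside, each flush with a corner of the seat.

B is a rectangular dining table. The top is 1792×865×45 mm with its upper surface at z = 700 mm. It stands on four round legs of 52 mm diameter, each leg's bounding box inset 46 mm from the nearest pair of top edges, running from the floor to the underside of the top.

The table is against the stool's +x side, with their −y faces flush.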